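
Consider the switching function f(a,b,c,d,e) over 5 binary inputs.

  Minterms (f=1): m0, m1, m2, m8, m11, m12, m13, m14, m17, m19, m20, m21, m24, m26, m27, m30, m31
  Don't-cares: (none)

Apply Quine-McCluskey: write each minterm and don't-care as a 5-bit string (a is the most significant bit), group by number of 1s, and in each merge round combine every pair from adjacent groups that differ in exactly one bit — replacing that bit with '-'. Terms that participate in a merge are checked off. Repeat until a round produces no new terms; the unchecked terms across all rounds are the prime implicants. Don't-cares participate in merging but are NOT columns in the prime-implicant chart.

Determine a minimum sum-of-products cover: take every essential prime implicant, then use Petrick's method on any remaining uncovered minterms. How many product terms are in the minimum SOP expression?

9

Round 0: 00000✓ 00001✓ 00010✓ 01000✓ 01011✓ 01100✓ 01101✓ 01110✓ 10001✓ 10011✓ 10100✓ 10101✓ 11000✓ 11010✓ 11011✓ 11110✓ 11111✓
Round 1: -0001 -1000 -1011 -1110 0-000 000-0 0000- 01-00 011-0 0110- 1-011 10-01 100-1 1010- 11-10✓ 11-11✓ 110-0 1101-✓ 1111-✓
Round 2: 11-1-
PIs = {-0001, -1000, -1011, -1110, 0-000, 000-0, 0000-, 01-00, 011-0, 0110-, 1-011, 10-01, 100-1, 1010-, 11-1-, 110-0}
Coverage chart:
  m0: 0-000,000-0,0000-
  m1: -0001,0000-
  m2: 000-0 ←essential
  m8: -1000,0-000,01-00
  m11: -1011 ←essential
  m12: 01-00,011-0,0110-
  m13: 0110- ←essential
  m14: -1110,011-0
  m17: -0001,10-01,100-1
  m19: 1-011,100-1
  m20: 1010- ←essential
  m21: 10-01,1010-
  m24: -1000,110-0
  m26: 11-1-,110-0
  m27: -1011,1-011,11-1-
  m30: -1110,11-1-
  m31: 11-1- ←essential
Essential: -1011, 000-0, 0110-, 1010-, 11-1-
Petrick residual → -0001, -1000, -1110, 1-011
Min cover (9 terms): b'c'd'e + bc'd'e' + bc'de + bcde' + a'b'c'e' + a'bcd' + ac'de + ab'cd' + abd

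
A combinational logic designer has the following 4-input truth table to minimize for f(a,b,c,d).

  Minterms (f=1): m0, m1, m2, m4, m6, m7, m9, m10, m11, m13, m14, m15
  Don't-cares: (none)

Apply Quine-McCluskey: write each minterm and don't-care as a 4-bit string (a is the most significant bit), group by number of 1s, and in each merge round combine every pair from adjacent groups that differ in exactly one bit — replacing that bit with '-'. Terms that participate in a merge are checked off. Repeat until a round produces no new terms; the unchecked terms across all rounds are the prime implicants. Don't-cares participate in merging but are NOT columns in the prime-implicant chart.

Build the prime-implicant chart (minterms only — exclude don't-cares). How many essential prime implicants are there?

Round 0: 0000✓ 0001✓ 0010✓ 0100✓ 0110✓ 0111✓ 1001✓ 1010✓ 1011✓ 1101✓ 1110✓ 1111✓
Round 1: -001 -010✓ -110✓ -111✓ 0-00✓ 0-10✓ 00-0✓ 000- 01-0✓ 011-✓ 1-01✓ 1-10✓ 1-11✓ 10-1✓ 101-✓ 11-1✓ 111-✓
Round 2: --10 -11- 0--0 1--1 1-1-
PIs = {--10, -001, -11-, 0--0, 000-, 1--1, 1-1-}
Coverage chart:
  m0: 0--0,000-
  m1: -001,000-
  m2: --10,0--0
  m4: 0--0 ←essential
  m6: --10,-11-,0--0
  m7: -11- ←essential
  m9: -001,1--1
  m10: --10,1-1-
  m11: 1--1,1-1-
  m13: 1--1 ←essential
  m14: --10,-11-,1-1-
  m15: -11-,1--1,1-1-
Essential: -11-, 0--0, 1--1

3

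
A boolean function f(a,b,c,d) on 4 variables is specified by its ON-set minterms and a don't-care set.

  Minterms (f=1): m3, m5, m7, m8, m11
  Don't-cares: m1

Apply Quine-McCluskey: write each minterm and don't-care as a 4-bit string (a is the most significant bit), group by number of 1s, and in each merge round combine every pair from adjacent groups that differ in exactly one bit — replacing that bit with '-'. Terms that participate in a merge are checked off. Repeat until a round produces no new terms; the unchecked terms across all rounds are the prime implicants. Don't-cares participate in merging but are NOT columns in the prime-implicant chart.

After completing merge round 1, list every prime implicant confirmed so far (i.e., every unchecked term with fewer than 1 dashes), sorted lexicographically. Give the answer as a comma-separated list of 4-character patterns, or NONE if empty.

1000

[col 0] 0001*, 0011*, 0101*, 0111*, 1000, 1011*
[col 1] -011, 0-01*, 0-11*, 00-1*, 01-1*
[col 2] 0--1
Prime implicants: -011, 0--1, 1000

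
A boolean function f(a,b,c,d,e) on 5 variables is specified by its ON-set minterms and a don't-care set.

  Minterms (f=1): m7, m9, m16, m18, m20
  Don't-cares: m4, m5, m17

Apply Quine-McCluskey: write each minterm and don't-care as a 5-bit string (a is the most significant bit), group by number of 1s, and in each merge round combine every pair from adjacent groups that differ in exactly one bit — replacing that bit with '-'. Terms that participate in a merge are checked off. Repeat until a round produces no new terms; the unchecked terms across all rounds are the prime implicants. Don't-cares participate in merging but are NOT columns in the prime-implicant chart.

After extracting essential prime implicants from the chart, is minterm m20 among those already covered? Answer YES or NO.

NO

size-2^0 implicants → 00100(✓)  00101(✓)  00111(✓)  01001  10000(✓)  10001(✓)  10010(✓)  10100(✓)
size-2^1 implicants → -0100  001-1  0010-  10-00  100-0  1000-
Unchecked terms (primes): -0100, 001-1, 0010-, 01001, 10-00, 100-0, 1000-
Minterm coverage:
  m7 ⊆ 001-1 [E]
  m9 ⊆ 01001 [E]
  m16 ⊆ 10-00,100-0,1000-
  m18 ⊆ 100-0 [E]
  m20 ⊆ -0100,10-00
E = {001-1, 01001, 100-0}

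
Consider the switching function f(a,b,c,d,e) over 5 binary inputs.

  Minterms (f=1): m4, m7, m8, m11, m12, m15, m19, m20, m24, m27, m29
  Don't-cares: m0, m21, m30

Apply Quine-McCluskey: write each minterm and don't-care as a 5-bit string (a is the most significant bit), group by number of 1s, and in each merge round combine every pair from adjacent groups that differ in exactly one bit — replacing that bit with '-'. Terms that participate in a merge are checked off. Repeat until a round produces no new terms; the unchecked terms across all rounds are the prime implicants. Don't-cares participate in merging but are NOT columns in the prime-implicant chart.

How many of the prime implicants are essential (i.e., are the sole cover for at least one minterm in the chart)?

5

size-2^0 implicants → 00000(✓)  00100(✓)  00111(✓)  01000(✓)  01011(✓)  01100(✓)  01111(✓)  10011(✓)  10100(✓)  10101(✓)  11000(✓)  11011(✓)  11101(✓)  11110
size-2^1 implicants → -0100  -1000  -1011  0-000(✓)  0-100(✓)  0-111  00-00(✓)  01-00(✓)  01-11  1-011  1-101  1010-
size-2^2 implicants → 0--00
Unchecked terms (primes): -0100, -1000, -1011, 0--00, 0-111, 01-11, 1-011, 1-101, 1010-, 11110
Minterm coverage:
  m4 ⊆ -0100,0--00
  m7 ⊆ 0-111 [E]
  m8 ⊆ -1000,0--00
  m11 ⊆ -1011,01-11
  m12 ⊆ 0--00 [E]
  m15 ⊆ 0-111,01-11
  m19 ⊆ 1-011 [E]
  m20 ⊆ -0100,1010-
  m24 ⊆ -1000 [E]
  m27 ⊆ -1011,1-011
  m29 ⊆ 1-101 [E]
E = {-1000, 0--00, 0-111, 1-011, 1-101}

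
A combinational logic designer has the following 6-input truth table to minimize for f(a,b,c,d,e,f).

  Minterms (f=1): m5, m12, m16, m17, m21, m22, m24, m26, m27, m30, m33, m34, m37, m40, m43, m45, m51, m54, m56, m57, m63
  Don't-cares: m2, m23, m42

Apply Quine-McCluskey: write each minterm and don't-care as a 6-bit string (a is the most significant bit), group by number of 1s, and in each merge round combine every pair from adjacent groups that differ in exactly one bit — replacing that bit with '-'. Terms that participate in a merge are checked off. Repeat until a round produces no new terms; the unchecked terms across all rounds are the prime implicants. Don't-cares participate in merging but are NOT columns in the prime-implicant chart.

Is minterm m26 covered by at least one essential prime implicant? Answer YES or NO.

YES

[col 0] 000010*, 000101*, 001100, 010000*, 010001*, 010101*, 010110*, 010111*, 011000*, 011010*, 011011*, 011110*, 100001*, 100010*, 100101*, 101000*, 101010*, 101011*, 101101*, 110011, 110110*, 111000*, 111001*, 111111
[col 1] -00010, -00101, -10110, -11000, 0-0101, 01-000, 01-110, 010-01, 01000-, 0101-1, 01011-, 011-10, 0110-0, 01101-, 1-1000, 10-010, 10-101, 100-01, 1010-0, 10101-, 11100-
Prime implicants: -00010, -00101, -10110, -11000, 0-0101, 001100, 01-000, 01-110, 010-01, 01000-, 0101-1, 01011-, 011-10, 0110-0, 01101-, 1-1000, 10-010, 10-101, 100-01, 1010-0, 10101-, 110011, 11100-, 111111
PI chart (minterm → PIs covering it):
  5 | -00101,0-0101
  12 | 001100  (sole → essential)
  16 | 01-000,01000-
  17 | 010-01,01000-
  21 | 0-0101,010-01,0101-1
  22 | -10110,01-110,01011-
  24 | -11000,01-000,0110-0
  26 | 011-10,0110-0,01101-
  27 | 01101-  (sole → essential)
  30 | 01-110,011-10
  33 | 100-01  (sole → essential)
  34 | -00010,10-010
  37 | -00101,10-101,100-01
  40 | 1-1000,1010-0
  43 | 10101-  (sole → essential)
  45 | 10-101  (sole → essential)
  51 | 110011  (sole → essential)
  54 | -10110  (sole → essential)
  56 | -11000,1-1000,11100-
  57 | 11100-  (sole → essential)
  63 | 111111  (sole → essential)
Essential prime implicants: -10110, 001100, 01101-, 10-101, 100-01, 10101-, 110011, 11100-, 111111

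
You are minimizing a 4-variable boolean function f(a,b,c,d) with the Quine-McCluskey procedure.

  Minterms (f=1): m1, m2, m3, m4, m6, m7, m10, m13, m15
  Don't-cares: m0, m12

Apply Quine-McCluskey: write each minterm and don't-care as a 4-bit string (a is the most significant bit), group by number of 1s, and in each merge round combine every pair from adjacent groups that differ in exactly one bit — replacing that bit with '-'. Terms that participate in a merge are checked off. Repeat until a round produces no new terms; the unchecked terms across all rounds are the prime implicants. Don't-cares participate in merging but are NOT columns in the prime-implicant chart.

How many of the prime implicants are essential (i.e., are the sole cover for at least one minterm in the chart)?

[col 0] 0000*, 0001*, 0010*, 0011*, 0100*, 0110*, 0111*, 1010*, 1100*, 1101*, 1111*
[col 1] -010, -100, -111, 0-00*, 0-10*, 0-11*, 00-0*, 00-1*, 000-*, 001-*, 01-0*, 011-*, 11-1, 110-
[col 2] 0--0, 0-1-, 00--
Prime implicants: -010, -100, -111, 0--0, 0-1-, 00--, 11-1, 110-
PI chart (minterm → PIs covering it):
  1 | 00--  (sole → essential)
  2 | -010,0--0,0-1-,00--
  3 | 0-1-,00--
  4 | -100,0--0
  6 | 0--0,0-1-
  7 | -111,0-1-
  10 | -010  (sole → essential)
  13 | 11-1,110-
  15 | -111,11-1
Essential prime implicants: -010, 00--

2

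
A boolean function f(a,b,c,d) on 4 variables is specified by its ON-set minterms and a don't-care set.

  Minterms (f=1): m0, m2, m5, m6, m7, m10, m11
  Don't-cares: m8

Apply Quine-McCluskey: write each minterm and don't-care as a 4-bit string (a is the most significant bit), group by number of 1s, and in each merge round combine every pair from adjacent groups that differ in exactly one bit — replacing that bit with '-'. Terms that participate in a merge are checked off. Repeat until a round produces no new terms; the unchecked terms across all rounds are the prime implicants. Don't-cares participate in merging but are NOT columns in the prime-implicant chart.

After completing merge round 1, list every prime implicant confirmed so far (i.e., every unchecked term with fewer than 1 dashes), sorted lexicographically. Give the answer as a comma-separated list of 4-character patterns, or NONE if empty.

[col 0] 0000*, 0010*, 0101*, 0110*, 0111*, 1000*, 1010*, 1011*
[col 1] -000*, -010*, 0-10, 00-0*, 01-1, 011-, 10-0*, 101-
[col 2] -0-0
Prime implicants: -0-0, 0-10, 01-1, 011-, 101-

NONE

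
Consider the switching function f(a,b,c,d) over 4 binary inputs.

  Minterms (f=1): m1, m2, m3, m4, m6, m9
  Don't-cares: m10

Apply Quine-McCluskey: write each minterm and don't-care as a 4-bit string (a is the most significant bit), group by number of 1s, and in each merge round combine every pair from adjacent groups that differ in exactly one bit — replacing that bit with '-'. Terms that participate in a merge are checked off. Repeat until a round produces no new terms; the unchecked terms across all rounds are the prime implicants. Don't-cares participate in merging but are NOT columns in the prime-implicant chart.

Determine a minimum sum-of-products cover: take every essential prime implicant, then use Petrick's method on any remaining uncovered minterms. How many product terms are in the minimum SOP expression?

3

size-2^0 implicants → 0001(✓)  0010(✓)  0011(✓)  0100(✓)  0110(✓)  1001(✓)  1010(✓)
size-2^1 implicants → -001  -010  0-10  00-1  001-  01-0
Unchecked terms (primes): -001, -010, 0-10, 00-1, 001-, 01-0
Minterm coverage:
  m1 ⊆ -001,00-1
  m2 ⊆ -010,0-10,001-
  m3 ⊆ 00-1,001-
  m4 ⊆ 01-0 [E]
  m6 ⊆ 0-10,01-0
  m9 ⊆ -001 [E]
E = {-001, 01-0}
Petrick residual → 001-
Cover = b'c'd + a'b'c + a'bd'  |cover|=3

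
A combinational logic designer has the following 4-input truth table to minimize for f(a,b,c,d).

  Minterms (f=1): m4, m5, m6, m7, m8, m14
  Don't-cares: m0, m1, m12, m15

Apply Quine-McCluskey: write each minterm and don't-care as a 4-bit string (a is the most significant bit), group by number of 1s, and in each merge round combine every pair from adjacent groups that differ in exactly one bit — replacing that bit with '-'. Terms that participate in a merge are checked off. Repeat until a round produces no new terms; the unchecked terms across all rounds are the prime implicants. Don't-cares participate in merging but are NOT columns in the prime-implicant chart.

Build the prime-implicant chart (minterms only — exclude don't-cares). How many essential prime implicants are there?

[col 0] 0000*, 0001*, 0100*, 0101*, 0110*, 0111*, 1000*, 1100*, 1110*, 1111*
[col 1] -000*, -100*, -110*, -111*, 0-00*, 0-01*, 000-*, 01-0*, 01-1*, 010-*, 011-*, 1-00*, 11-0*, 111-*
[col 2] --00, -1-0, -11-, 0-0-, 01--
Prime implicants: --00, -1-0, -11-, 0-0-, 01--
PI chart (minterm → PIs covering it):
  4 | --00,-1-0,0-0-,01--
  5 | 0-0-,01--
  6 | -1-0,-11-,01--
  7 | -11-,01--
  8 | --00  (sole → essential)
  14 | -1-0,-11-
Essential prime implicants: --00

1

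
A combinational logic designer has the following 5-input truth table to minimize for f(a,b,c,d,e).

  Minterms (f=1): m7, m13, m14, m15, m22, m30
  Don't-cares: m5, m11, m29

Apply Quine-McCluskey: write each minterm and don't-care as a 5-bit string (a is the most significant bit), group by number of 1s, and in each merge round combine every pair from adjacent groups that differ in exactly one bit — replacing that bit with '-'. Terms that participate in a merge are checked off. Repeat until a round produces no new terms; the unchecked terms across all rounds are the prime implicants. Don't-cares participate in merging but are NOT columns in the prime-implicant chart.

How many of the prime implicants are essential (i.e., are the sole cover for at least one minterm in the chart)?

2

size-2^0 implicants → 00101(✓)  00111(✓)  01011(✓)  01101(✓)  01110(✓)  01111(✓)  10110(✓)  11101(✓)  11110(✓)
size-2^1 implicants → -1101  -1110  0-101(✓)  0-111(✓)  001-1(✓)  01-11  011-1(✓)  0111-  1-110
size-2^2 implicants → 0-1-1
Unchecked terms (primes): -1101, -1110, 0-1-1, 01-11, 0111-, 1-110
Minterm coverage:
  m7 ⊆ 0-1-1 [E]
  m13 ⊆ -1101,0-1-1
  m14 ⊆ -1110,0111-
  m15 ⊆ 0-1-1,01-11,0111-
  m22 ⊆ 1-110 [E]
  m30 ⊆ -1110,1-110
E = {0-1-1, 1-110}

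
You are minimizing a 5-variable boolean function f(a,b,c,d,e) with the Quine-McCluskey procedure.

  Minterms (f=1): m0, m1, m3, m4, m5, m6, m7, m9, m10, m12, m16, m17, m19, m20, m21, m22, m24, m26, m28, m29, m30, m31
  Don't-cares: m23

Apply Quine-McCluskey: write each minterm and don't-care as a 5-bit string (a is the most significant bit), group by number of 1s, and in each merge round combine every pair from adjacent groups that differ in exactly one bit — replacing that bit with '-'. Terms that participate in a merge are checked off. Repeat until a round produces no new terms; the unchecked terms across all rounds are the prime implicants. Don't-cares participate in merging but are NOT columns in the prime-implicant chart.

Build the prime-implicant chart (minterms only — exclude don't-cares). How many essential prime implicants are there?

[col 0] 00000*, 00001*, 00011*, 00100*, 00101*, 00110*, 00111*, 01001*, 01010*, 01100*, 10000*, 10001*, 10011*, 10100*, 10101*, 10110*, 10111*, 11000*, 11010*, 11100*, 11101*, 11110*, 11111*
[col 1] -0000*, -0001*, -0011*, -0100*, -0101*, -0110*, -0111*, -1010, -1100*, 0-001, 0-100*, 00-00*, 00-01*, 00-11*, 000-1*, 0000-*, 001-0*, 001-1*, 0010-*, 0011-*, 1-000*, 1-100*, 1-101*, 1-110*, 1-111*, 10-00*, 10-01*, 10-11*, 100-1*, 1000-*, 101-0*, 101-1*, 1010-*, 1011-*, 11-00*, 11-10*, 110-0*, 111-0*, 111-1*, 1110-*, 1111-*
[col 2] --100, -0-00*, -0-01*, -0-11*, -00-1*, -000-*, -01-0*, -01-1*, -010-*, -011-*, 00--1*, 00-0-*, 001--*, 1--00, 1-1-0*, 1-1-1*, 1-10-*, 1-11-*, 10--1*, 10-0-*, 101--*, 11--0, 111--*
[col 3] -0--1, -0-0-, -01--, 1-1--
Prime implicants: --100, -0--1, -0-0-, -01--, -1010, 0-001, 1--00, 1-1--, 11--0
PI chart (minterm → PIs covering it):
  0 | -0-0-  (sole → essential)
  1 | -0--1,-0-0-,0-001
  3 | -0--1  (sole → essential)
  4 | --100,-0-0-,-01--
  5 | -0--1,-0-0-,-01--
  6 | -01--  (sole → essential)
  7 | -0--1,-01--
  9 | 0-001  (sole → essential)
  10 | -1010  (sole → essential)
  12 | --100  (sole → essential)
  16 | -0-0-,1--00
  17 | -0--1,-0-0-
  19 | -0--1  (sole → essential)
  20 | --100,-0-0-,-01--,1--00,1-1--
  21 | -0--1,-0-0-,-01--,1-1--
  22 | -01--,1-1--
  24 | 1--00,11--0
  26 | -1010,11--0
  28 | --100,1--00,1-1--,11--0
  29 | 1-1--  (sole → essential)
  30 | 1-1--,11--0
  31 | 1-1--  (sole → essential)
Essential prime implicants: --100, -0--1, -0-0-, -01--, -1010, 0-001, 1-1--

7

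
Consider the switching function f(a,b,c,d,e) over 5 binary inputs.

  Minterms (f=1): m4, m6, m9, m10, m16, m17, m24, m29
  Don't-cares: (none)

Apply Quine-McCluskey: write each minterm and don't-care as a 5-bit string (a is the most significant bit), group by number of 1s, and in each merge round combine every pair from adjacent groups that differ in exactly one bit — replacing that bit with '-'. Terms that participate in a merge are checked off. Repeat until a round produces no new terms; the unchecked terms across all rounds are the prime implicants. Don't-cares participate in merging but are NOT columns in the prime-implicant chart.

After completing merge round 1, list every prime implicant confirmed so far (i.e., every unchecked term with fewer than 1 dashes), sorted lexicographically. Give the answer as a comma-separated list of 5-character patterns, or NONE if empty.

01001, 01010, 11101

size-2^0 implicants → 00100(✓)  00110(✓)  01001  01010  10000(✓)  10001(✓)  11000(✓)  11101
size-2^1 implicants → 001-0  1-000  1000-
Unchecked terms (primes): 001-0, 01001, 01010, 1-000, 1000-, 11101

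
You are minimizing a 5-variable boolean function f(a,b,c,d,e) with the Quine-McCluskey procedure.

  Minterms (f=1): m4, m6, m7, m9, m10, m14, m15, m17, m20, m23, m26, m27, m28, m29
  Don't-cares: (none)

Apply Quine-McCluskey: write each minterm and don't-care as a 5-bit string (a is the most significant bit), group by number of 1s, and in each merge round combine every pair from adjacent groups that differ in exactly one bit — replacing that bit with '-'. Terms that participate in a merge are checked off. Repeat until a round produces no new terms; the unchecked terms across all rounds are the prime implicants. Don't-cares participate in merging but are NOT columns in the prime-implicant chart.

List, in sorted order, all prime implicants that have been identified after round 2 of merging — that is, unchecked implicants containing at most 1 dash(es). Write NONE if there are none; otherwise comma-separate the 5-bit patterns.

size-2^0 implicants → 00100(✓)  00110(✓)  00111(✓)  01001  01010(✓)  01110(✓)  01111(✓)  10001  10100(✓)  10111(✓)  11010(✓)  11011(✓)  11100(✓)  11101(✓)
size-2^1 implicants → -0100  -0111  -1010  0-110(✓)  0-111(✓)  001-0  0011-(✓)  01-10  0111-(✓)  1-100  1101-  1110-
size-2^2 implicants → 0-11-
Unchecked terms (primes): -0100, -0111, -1010, 0-11-, 001-0, 01-10, 01001, 1-100, 10001, 1101-, 1110-

-0100, -0111, -1010, 001-0, 01-10, 01001, 1-100, 10001, 1101-, 1110-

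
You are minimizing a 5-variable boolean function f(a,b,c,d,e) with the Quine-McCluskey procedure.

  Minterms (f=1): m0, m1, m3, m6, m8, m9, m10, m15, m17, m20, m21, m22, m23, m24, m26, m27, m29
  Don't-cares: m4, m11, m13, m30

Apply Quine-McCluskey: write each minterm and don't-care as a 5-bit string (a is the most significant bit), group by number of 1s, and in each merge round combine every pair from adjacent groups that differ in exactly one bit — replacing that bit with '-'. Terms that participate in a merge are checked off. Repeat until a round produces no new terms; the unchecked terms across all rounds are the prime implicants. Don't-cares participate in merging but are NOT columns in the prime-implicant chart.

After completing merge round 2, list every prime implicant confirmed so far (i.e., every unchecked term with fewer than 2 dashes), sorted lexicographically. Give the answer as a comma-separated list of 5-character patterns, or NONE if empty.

-0001, -1101, 00-00, 1-101, 1-110, 10-01, 11-10

[col 0] 00000*, 00001*, 00011*, 00100*, 00110*, 01000*, 01001*, 01010*, 01011*, 01101*, 01111*, 10001*, 10100*, 10101*, 10110*, 10111*, 11000*, 11010*, 11011*, 11101*, 11110*
[col 1] -0001, -0100*, -0110*, -1000*, -1010*, -1011*, -1101, 0-000*, 0-001*, 0-011*, 00-00, 000-1*, 0000-*, 001-0*, 01-01*, 01-11*, 010-0*, 010-1*, 0100-*, 0101-*, 011-1*, 1-101, 1-110, 10-01, 101-0*, 101-1*, 1010-*, 1011-*, 11-10, 110-0*, 1101-*
[col 2] -01-0, -10-0, -101-, 0-0-1, 0-00-, 01--1, 010--, 101--
Prime implicants: -0001, -01-0, -10-0, -101-, -1101, 0-0-1, 0-00-, 00-00, 01--1, 010--, 1-101, 1-110, 10-01, 101--, 11-10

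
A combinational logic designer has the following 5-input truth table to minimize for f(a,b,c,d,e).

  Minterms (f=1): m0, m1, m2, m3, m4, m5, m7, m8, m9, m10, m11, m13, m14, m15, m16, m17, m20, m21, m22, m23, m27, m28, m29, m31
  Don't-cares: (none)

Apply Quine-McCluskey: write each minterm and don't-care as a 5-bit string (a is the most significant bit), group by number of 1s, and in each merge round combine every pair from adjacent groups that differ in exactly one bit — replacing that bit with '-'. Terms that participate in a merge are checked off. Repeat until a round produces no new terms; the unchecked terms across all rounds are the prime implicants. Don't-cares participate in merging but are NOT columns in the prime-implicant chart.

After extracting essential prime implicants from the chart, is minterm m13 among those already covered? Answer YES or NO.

NO

[col 0] 00000*, 00001*, 00010*, 00011*, 00100*, 00101*, 00111*, 01000*, 01001*, 01010*, 01011*, 01101*, 01110*, 01111*, 10000*, 10001*, 10100*, 10101*, 10110*, 10111*, 11011*, 11100*, 11101*, 11111*
[col 1] -0000*, -0001*, -0100*, -0101*, -0111*, -1011*, -1101*, -1111*, 0-000*, 0-001*, 0-010*, 0-011*, 0-101*, 0-111*, 00-00*, 00-01*, 00-11*, 000-0*, 000-1*, 0000-*, 0001-*, 001-1*, 0010-*, 01-01*, 01-10*, 01-11*, 010-0*, 010-1*, 0100-*, 0101-*, 011-1*, 0111-*, 1-100*, 1-101*, 1-111*, 10-00*, 10-01*, 1000-*, 101-0*, 101-1*, 1010-*, 1011-*, 11-11*, 111-1*, 1110-*
[col 2] --101*, --111*, -0-00*, -0-01*, -000-*, -01-1*, -010-*, -1-11, -11-1*, 0--01*, 0--11*, 0-0-0*, 0-0-1*, 0-00-*, 0-01-*, 0-1-1*, 00--1*, 00-0-*, 000--*, 01--1*, 01-1-, 010--*, 1-1-1*, 1-10-, 10-0-*, 101--
[col 3] --1-1, -0-0-, 0---1, 0-0--
Prime implicants: --1-1, -0-0-, -1-11, 0---1, 0-0--, 01-1-, 1-10-, 101--
PI chart (minterm → PIs covering it):
  0 | -0-0-,0-0--
  1 | -0-0-,0---1,0-0--
  2 | 0-0--  (sole → essential)
  3 | 0---1,0-0--
  4 | -0-0-  (sole → essential)
  5 | --1-1,-0-0-,0---1
  7 | --1-1,0---1
  8 | 0-0--  (sole → essential)
  9 | 0---1,0-0--
  10 | 0-0--,01-1-
  11 | -1-11,0---1,0-0--,01-1-
  13 | --1-1,0---1
  14 | 01-1-  (sole → essential)
  15 | --1-1,-1-11,0---1,01-1-
  16 | -0-0-  (sole → essential)
  17 | -0-0-  (sole → essential)
  20 | -0-0-,1-10-,101--
  21 | --1-1,-0-0-,1-10-,101--
  22 | 101--  (sole → essential)
  23 | --1-1,101--
  27 | -1-11  (sole → essential)
  28 | 1-10-  (sole → essential)
  29 | --1-1,1-10-
  31 | --1-1,-1-11
Essential prime implicants: -0-0-, -1-11, 0-0--, 01-1-, 1-10-, 101--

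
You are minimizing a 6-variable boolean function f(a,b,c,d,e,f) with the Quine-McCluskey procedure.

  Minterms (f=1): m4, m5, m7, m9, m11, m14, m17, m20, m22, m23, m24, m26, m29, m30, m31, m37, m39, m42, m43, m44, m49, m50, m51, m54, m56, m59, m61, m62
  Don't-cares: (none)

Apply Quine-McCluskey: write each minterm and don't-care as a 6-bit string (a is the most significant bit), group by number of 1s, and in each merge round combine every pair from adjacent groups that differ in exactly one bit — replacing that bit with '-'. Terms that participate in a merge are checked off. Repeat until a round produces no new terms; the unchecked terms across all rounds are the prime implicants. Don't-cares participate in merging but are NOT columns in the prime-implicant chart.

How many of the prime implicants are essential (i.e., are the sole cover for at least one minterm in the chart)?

size-2^0 implicants → 000100(✓)  000101(✓)  000111(✓)  001001(✓)  001011(✓)  001110(✓)  010001(✓)  010100(✓)  010110(✓)  010111(✓)  011000(✓)  011010(✓)  011101(✓)  011110(✓)  011111(✓)  100101(✓)  100111(✓)  101010(✓)  101011(✓)  101100  110001(✓)  110010(✓)  110011(✓)  110110(✓)  111000(✓)  111011(✓)  111101(✓)  111110(✓)
size-2^1 implicants → -00101(✓)  -00111(✓)  -01011  -10001  -10110(✓)  -11000  -11101  -11110(✓)  0-0100  0-0111  0-1110  0001-1(✓)  00010-  0010-1  01-110(✓)  01-111(✓)  0101-0  01011-(✓)  011-10  0110-0  0111-1  01111-(✓)  1-1011  1001-1(✓)  10101-  11-011  11-110(✓)  110-10  1100-1  11001-
size-2^2 implicants → -001-1  -1-110  01-11-
Unchecked terms (primes): -001-1, -01011, -1-110, -10001, -11000, -11101, 0-0100, 0-0111, 0-1110, 00010-, 0010-1, 01-11-, 0101-0, 011-10, 0110-0, 0111-1, 1-1011, 10101-, 101100, 11-011, 110-10, 1100-1, 11001-
Minterm coverage:
  m4 ⊆ 0-0100,00010-
  m5 ⊆ -001-1,00010-
  m7 ⊆ -001-1,0-0111
  m9 ⊆ 0010-1 [E]
  m11 ⊆ -01011,0010-1
  m14 ⊆ 0-1110 [E]
  m17 ⊆ -10001 [E]
  m20 ⊆ 0-0100,0101-0
  m22 ⊆ -1-110,01-11-,0101-0
  m23 ⊆ 0-0111,01-11-
  m24 ⊆ -11000,0110-0
  m26 ⊆ 011-10,0110-0
  m29 ⊆ -11101,0111-1
  m30 ⊆ -1-110,0-1110,01-11-,011-10
  m31 ⊆ 01-11-,0111-1
  m37 ⊆ -001-1 [E]
  m39 ⊆ -001-1 [E]
  m42 ⊆ 10101- [E]
  m43 ⊆ -01011,1-1011,10101-
  m44 ⊆ 101100 [E]
  m49 ⊆ -10001,1100-1
  m50 ⊆ 110-10,11001-
  m51 ⊆ 11-011,1100-1,11001-
  m54 ⊆ -1-110,110-10
  m56 ⊆ -11000 [E]
  m59 ⊆ 1-1011,11-011
  m61 ⊆ -11101 [E]
  m62 ⊆ -1-110 [E]
E = {-001-1, -1-110, -10001, -11000, -11101, 0-1110, 0010-1, 10101-, 101100}

9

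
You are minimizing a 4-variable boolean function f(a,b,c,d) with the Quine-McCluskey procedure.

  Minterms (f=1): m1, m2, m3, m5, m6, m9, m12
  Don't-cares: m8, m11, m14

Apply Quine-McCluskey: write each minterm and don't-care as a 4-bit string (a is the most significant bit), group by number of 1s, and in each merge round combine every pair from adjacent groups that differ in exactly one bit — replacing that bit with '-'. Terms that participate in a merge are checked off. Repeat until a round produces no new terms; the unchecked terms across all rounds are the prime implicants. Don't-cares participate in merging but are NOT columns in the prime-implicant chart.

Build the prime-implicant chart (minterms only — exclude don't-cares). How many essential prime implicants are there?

[col 0] 0001*, 0010*, 0011*, 0101*, 0110*, 1000*, 1001*, 1011*, 1100*, 1110*
[col 1] -001*, -011*, -110, 0-01, 0-10, 00-1*, 001-, 1-00, 10-1*, 100-, 11-0
[col 2] -0-1
Prime implicants: -0-1, -110, 0-01, 0-10, 001-, 1-00, 100-, 11-0
PI chart (minterm → PIs covering it):
  1 | -0-1,0-01
  2 | 0-10,001-
  3 | -0-1,001-
  5 | 0-01  (sole → essential)
  6 | -110,0-10
  9 | -0-1,100-
  12 | 1-00,11-0
Essential prime implicants: 0-01

1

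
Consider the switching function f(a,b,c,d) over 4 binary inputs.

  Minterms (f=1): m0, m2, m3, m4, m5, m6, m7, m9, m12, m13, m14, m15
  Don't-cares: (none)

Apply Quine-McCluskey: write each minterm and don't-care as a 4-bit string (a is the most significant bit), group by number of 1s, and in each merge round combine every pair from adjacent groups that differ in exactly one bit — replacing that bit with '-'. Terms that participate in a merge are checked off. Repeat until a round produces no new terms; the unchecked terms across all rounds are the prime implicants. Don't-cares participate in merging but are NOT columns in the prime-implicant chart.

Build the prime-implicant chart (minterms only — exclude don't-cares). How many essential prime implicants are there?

size-2^0 implicants → 0000(✓)  0010(✓)  0011(✓)  0100(✓)  0101(✓)  0110(✓)  0111(✓)  1001(✓)  1100(✓)  1101(✓)  1110(✓)  1111(✓)
size-2^1 implicants → -100(✓)  -101(✓)  -110(✓)  -111(✓)  0-00(✓)  0-10(✓)  0-11(✓)  00-0(✓)  001-(✓)  01-0(✓)  01-1(✓)  010-(✓)  011-(✓)  1-01  11-0(✓)  11-1(✓)  110-(✓)  111-(✓)
size-2^2 implicants → -1-0(✓)  -1-1(✓)  -10-(✓)  -11-(✓)  0--0  0-1-  01--(✓)  11--(✓)
size-2^3 implicants → -1--
Unchecked terms (primes): -1--, 0--0, 0-1-, 1-01
Minterm coverage:
  m0 ⊆ 0--0 [E]
  m2 ⊆ 0--0,0-1-
  m3 ⊆ 0-1- [E]
  m4 ⊆ -1--,0--0
  m5 ⊆ -1-- [E]
  m6 ⊆ -1--,0--0,0-1-
  m7 ⊆ -1--,0-1-
  m9 ⊆ 1-01 [E]
  m12 ⊆ -1-- [E]
  m13 ⊆ -1--,1-01
  m14 ⊆ -1-- [E]
  m15 ⊆ -1-- [E]
E = {-1--, 0--0, 0-1-, 1-01}

4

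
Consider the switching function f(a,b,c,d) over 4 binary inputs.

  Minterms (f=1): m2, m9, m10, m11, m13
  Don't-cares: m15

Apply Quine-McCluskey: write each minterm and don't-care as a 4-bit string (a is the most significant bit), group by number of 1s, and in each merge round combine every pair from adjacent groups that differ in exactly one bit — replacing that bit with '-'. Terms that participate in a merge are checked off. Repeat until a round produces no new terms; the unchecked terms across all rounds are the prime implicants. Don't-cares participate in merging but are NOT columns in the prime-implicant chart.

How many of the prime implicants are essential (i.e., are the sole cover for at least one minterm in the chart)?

Round 0: 0010✓ 1001✓ 1010✓ 1011✓ 1101✓ 1111✓
Round 1: -010 1-01✓ 1-11✓ 10-1✓ 101- 11-1✓
Round 2: 1--1
PIs = {-010, 1--1, 101-}
Coverage chart:
  m2: -010 ←essential
  m9: 1--1 ←essential
  m10: -010,101-
  m11: 1--1,101-
  m13: 1--1 ←essential
Essential: -010, 1--1

2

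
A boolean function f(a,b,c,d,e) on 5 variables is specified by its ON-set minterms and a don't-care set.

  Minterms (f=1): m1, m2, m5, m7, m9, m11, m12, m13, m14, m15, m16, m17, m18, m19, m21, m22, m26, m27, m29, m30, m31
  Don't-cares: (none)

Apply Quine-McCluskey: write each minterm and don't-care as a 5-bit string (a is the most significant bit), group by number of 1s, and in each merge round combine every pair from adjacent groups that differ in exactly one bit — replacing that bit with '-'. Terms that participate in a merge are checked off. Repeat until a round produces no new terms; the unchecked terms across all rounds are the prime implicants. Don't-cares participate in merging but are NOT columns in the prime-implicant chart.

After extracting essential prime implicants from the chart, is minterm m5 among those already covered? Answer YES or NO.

Round 0: 00001✓ 00010✓ 00101✓ 00111✓ 01001✓ 01011✓ 01100✓ 01101✓ 01110✓ 01111✓ 10000✓ 10001✓ 10010✓ 10011✓ 10101✓ 10110✓ 11010✓ 11011✓ 11101✓ 11110✓ 11111✓
Round 1: -0001✓ -0010 -0101✓ -1011✓ -1101✓ -1110✓ -1111✓ 0-001✓ 0-101✓ 0-111✓ 00-01✓ 001-1✓ 01-01✓ 01-11✓ 010-1✓ 011-0✓ 011-1✓ 0110-✓ 0111-✓ 1-010✓ 1-011✓ 1-101✓ 1-110✓ 10-01✓ 10-10✓ 100-0✓ 100-1✓ 1000-✓ 1001-✓ 11-10✓ 11-11✓ 1101-✓ 111-1✓ 1111-✓
Round 2: --101 -0-01 -1-11 -11-1 -111- 0--01 0-1-1 01--1 011-- 1--10 1-01- 100-- 11-1-
PIs = {--101, -0-01, -0010, -1-11, -11-1, -111-, 0--01, 0-1-1, 01--1, 011--, 1--10, 1-01-, 100--, 11-1-}
Coverage chart:
  m1: -0-01,0--01
  m2: -0010 ←essential
  m5: --101,-0-01,0--01,0-1-1
  m7: 0-1-1 ←essential
  m9: 0--01,01--1
  m11: -1-11,01--1
  m12: 011-- ←essential
  m13: --101,-11-1,0--01,0-1-1,01--1,011--
  m14: -111-,011--
  m15: -1-11,-11-1,-111-,0-1-1,01--1,011--
  m16: 100-- ←essential
  m17: -0-01,100--
  m18: -0010,1--10,1-01-,100--
  m19: 1-01-,100--
  m21: --101,-0-01
  m22: 1--10 ←essential
  m26: 1--10,1-01-,11-1-
  m27: -1-11,1-01-,11-1-
  m29: --101,-11-1
  m30: -111-,1--10,11-1-
  m31: -1-11,-11-1,-111-,11-1-
Essential: -0010, 0-1-1, 011--, 1--10, 100--

YES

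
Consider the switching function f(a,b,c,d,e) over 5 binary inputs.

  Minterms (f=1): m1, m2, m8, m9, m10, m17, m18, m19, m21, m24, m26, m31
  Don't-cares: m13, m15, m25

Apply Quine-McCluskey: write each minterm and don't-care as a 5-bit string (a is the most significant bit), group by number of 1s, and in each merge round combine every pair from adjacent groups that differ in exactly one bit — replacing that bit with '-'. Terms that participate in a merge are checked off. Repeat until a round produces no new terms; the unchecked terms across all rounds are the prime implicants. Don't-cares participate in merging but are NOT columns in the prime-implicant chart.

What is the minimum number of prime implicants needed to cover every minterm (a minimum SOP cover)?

6

Round 0: 00001✓ 00010✓ 01000✓ 01001✓ 01010✓ 01101✓ 01111✓ 10001✓ 10010✓ 10011✓ 10101✓ 11000✓ 11001✓ 11010✓ 11111✓
Round 1: -0001✓ -0010✓ -1000✓ -1001✓ -1010✓ -1111 0-001✓ 0-010✓ 01-01 010-0✓ 0100-✓ 011-1 1-001✓ 1-010✓ 10-01 100-1 1001- 110-0✓ 1100-✓
Round 2: --001 --010 -10-0 -100-
PIs = {--001, --010, -10-0, -100-, -1111, 01-01, 011-1, 10-01, 100-1, 1001-}
Coverage chart:
  m1: --001 ←essential
  m2: --010 ←essential
  m8: -10-0,-100-
  m9: --001,-100-,01-01
  m10: --010,-10-0
  m17: --001,10-01,100-1
  m18: --010,1001-
  m19: 100-1,1001-
  m21: 10-01 ←essential
  m24: -10-0,-100-
  m26: --010,-10-0
  m31: -1111 ←essential
Essential: --001, --010, -1111, 10-01
Petrick residual → -10-0, 100-1
Min cover (6 terms): c'd'e + c'de' + bc'e' + bcde + ab'd'e + ab'c'e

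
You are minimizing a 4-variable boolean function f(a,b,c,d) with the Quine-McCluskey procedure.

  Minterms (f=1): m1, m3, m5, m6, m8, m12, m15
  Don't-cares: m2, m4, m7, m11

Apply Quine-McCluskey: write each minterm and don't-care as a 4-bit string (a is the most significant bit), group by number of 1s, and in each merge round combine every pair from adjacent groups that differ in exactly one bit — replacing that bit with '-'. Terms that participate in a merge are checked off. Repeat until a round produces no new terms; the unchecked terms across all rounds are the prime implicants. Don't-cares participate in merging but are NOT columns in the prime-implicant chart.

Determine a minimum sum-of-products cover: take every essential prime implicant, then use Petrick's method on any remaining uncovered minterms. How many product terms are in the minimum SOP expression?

4

size-2^0 implicants → 0001(✓)  0010(✓)  0011(✓)  0100(✓)  0101(✓)  0110(✓)  0111(✓)  1000(✓)  1011(✓)  1100(✓)  1111(✓)
size-2^1 implicants → -011(✓)  -100  -111(✓)  0-01(✓)  0-10(✓)  0-11(✓)  00-1(✓)  001-(✓)  01-0(✓)  01-1(✓)  010-(✓)  011-(✓)  1-00  1-11(✓)
size-2^2 implicants → --11  0--1  0-1-  01--
Unchecked terms (primes): --11, -100, 0--1, 0-1-, 01--, 1-00
Minterm coverage:
  m1 ⊆ 0--1 [E]
  m3 ⊆ --11,0--1,0-1-
  m5 ⊆ 0--1,01--
  m6 ⊆ 0-1-,01--
  m8 ⊆ 1-00 [E]
  m12 ⊆ -100,1-00
  m15 ⊆ --11 [E]
E = {--11, 0--1, 1-00}
Petrick residual → 0-1-
Cover = cd + a'd + a'c + ac'd'  |cover|=4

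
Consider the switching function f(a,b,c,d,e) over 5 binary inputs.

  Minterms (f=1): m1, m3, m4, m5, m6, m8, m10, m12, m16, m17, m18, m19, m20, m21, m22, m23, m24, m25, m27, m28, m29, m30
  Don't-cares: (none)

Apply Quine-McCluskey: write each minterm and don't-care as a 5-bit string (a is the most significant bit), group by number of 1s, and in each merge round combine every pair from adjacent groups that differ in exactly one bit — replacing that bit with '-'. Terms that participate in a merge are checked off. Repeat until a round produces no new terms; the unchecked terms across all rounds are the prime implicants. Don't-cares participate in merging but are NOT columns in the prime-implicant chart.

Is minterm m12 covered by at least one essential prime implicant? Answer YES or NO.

NO

[col 0] 00001*, 00011*, 00100*, 00101*, 00110*, 01000*, 01010*, 01100*, 10000*, 10001*, 10010*, 10011*, 10100*, 10101*, 10110*, 10111*, 11000*, 11001*, 11011*, 11100*, 11101*, 11110*
[col 1] -0001*, -0011*, -0100*, -0101*, -0110*, -1000*, -1100*, 0-100*, 00-01*, 000-1*, 001-0*, 0010-*, 01-00*, 010-0, 1-000*, 1-001*, 1-011*, 1-100*, 1-101*, 1-110*, 10-00*, 10-01*, 10-10*, 10-11*, 100-0*, 100-1*, 1000-*, 1001-*, 101-0*, 101-1*, 1010-*, 1011-*, 11-00*, 11-01*, 110-1*, 1100-*, 111-0*, 1110-*
[col 2] --100, -0-01, -00-1, -01-0, -010-, -1-00, 1--00*, 1--01*, 1-0-1, 1-00-*, 1-1-0, 1-10-*, 10--0*, 10--1*, 10-0-*, 10-1-*, 100--*, 101--*, 11-0-*
[col 3] 1--0-, 10---
Prime implicants: --100, -0-01, -00-1, -01-0, -010-, -1-00, 010-0, 1--0-, 1-0-1, 1-1-0, 10---
PI chart (minterm → PIs covering it):
  1 | -0-01,-00-1
  3 | -00-1  (sole → essential)
  4 | --100,-01-0,-010-
  5 | -0-01,-010-
  6 | -01-0  (sole → essential)
  8 | -1-00,010-0
  10 | 010-0  (sole → essential)
  12 | --100,-1-00
  16 | 1--0-,10---
  17 | -0-01,-00-1,1--0-,1-0-1,10---
  18 | 10---  (sole → essential)
  19 | -00-1,1-0-1,10---
  20 | --100,-01-0,-010-,1--0-,1-1-0,10---
  21 | -0-01,-010-,1--0-,10---
  22 | -01-0,1-1-0,10---
  23 | 10---  (sole → essential)
  24 | -1-00,1--0-
  25 | 1--0-,1-0-1
  27 | 1-0-1  (sole → essential)
  28 | --100,-1-00,1--0-,1-1-0
  29 | 1--0-  (sole → essential)
  30 | 1-1-0  (sole → essential)
Essential prime implicants: -00-1, -01-0, 010-0, 1--0-, 1-0-1, 1-1-0, 10---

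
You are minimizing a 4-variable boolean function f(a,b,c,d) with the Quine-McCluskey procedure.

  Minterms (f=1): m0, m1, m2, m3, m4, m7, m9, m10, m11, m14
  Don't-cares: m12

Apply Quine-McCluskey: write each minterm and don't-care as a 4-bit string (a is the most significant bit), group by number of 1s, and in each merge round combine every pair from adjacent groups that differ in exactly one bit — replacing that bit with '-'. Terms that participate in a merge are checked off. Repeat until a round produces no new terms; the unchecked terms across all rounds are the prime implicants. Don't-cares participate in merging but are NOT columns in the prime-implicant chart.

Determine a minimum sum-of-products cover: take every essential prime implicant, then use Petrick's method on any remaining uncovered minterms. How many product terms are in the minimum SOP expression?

5

Round 0: 0000✓ 0001✓ 0010✓ 0011✓ 0100✓ 0111✓ 1001✓ 1010✓ 1011✓ 1100✓ 1110✓
Round 1: -001✓ -010✓ -011✓ -100 0-00 0-11 00-0✓ 00-1✓ 000-✓ 001-✓ 1-10 10-1✓ 101-✓ 11-0
Round 2: -0-1 -01- 00--
PIs = {-0-1, -01-, -100, 0-00, 0-11, 00--, 1-10, 11-0}
Coverage chart:
  m0: 0-00,00--
  m1: -0-1,00--
  m2: -01-,00--
  m3: -0-1,-01-,0-11,00--
  m4: -100,0-00
  m7: 0-11 ←essential
  m9: -0-1 ←essential
  m10: -01-,1-10
  m11: -0-1,-01-
  m14: 1-10,11-0
Essential: -0-1, 0-11
Petrick residual → -01-, 0-00, 1-10
Min cover (5 terms): b'd + b'c + a'c'd' + a'cd + acd'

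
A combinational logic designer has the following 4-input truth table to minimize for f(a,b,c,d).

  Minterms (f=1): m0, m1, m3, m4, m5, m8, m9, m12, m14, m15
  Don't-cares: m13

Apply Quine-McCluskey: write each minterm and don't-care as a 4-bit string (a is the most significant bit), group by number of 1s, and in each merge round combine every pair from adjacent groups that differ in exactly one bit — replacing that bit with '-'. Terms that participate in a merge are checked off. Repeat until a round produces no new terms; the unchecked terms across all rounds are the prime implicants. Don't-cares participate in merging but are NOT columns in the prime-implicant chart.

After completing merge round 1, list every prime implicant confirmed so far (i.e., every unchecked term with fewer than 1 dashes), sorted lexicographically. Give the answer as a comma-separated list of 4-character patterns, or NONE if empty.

NONE

[col 0] 0000*, 0001*, 0011*, 0100*, 0101*, 1000*, 1001*, 1100*, 1101*, 1110*, 1111*
[col 1] -000*, -001*, -100*, -101*, 0-00*, 0-01*, 00-1, 000-*, 010-*, 1-00*, 1-01*, 100-*, 11-0*, 11-1*, 110-*, 111-*
[col 2] --00*, --01*, -00-*, -10-*, 0-0-*, 1-0-*, 11--
[col 3] --0-
Prime implicants: --0-, 00-1, 11--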